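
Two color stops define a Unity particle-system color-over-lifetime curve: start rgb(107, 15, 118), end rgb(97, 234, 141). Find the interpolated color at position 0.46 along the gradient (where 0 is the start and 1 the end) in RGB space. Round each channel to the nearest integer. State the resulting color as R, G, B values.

R = 107 + 0.46 × (97 − 107) = 107 + 0.46 × -10 = 102.4 → 102
G = 15 + 0.46 × (234 − 15) = 15 + 0.46 × 219 = 115.74 → 116
B = 118 + 0.46 × (141 − 118) = 118 + 0.46 × 23 = 128.58 → 129
So the blended color is (102, 116, 129), about #667481.

(102, 116, 129)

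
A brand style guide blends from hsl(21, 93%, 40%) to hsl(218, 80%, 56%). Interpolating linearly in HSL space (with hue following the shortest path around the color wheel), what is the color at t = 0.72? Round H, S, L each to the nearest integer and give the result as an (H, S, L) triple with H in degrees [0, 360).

(264, 84, 52)

Hue: 218 − 21 = 197°, but |197| > 180 so the shorter arc goes the other way: Δh = 197 − 360 = -163°.
H = 21 + 0.72 × (-163) = -96.36 → -96 → -96 mod 360 = 264°
S = 93 + 0.72 × (80 − 93) = 83.64 → 84%
L = 40 + 0.72 × (56 − 40) = 51.52 → 52%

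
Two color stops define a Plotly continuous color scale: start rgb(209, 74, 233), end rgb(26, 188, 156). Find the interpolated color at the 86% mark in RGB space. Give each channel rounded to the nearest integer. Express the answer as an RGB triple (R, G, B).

(52, 172, 167)

86% corresponds to t = 0.86.
R = 209 + 0.86 × (26 − 209) = 209 + 0.86 × -183 = 51.62 → 52
G = 74 + 0.86 × (188 − 74) = 74 + 0.86 × 114 = 172.04 → 172
B = 233 + 0.86 × (156 − 233) = 233 + 0.86 × -77 = 166.78 → 167
So the blended color is (52, 172, 167), about #34aca7.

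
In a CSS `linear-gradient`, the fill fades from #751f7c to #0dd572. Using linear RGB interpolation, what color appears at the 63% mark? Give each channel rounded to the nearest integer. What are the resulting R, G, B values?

#751f7c → (117, 31, 124); #0dd572 → (13, 213, 114).
63% corresponds to t = 0.63.
R = 117 + 0.63 × (13 − 117) = 117 + 0.63 × -104 = 51.48 → 51
G = 31 + 0.63 × (213 − 31) = 31 + 0.63 × 182 = 145.66 → 146
B = 124 + 0.63 × (114 − 124) = 124 + 0.63 × -10 = 117.7 → 118
So the blended color is (51, 146, 118), about #339276.

(51, 146, 118)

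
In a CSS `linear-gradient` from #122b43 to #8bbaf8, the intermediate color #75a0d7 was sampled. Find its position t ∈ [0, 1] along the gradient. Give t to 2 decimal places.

Invert the lerp on the B channel (largest span, 181): t = (215 − 67) / (248 − 67) = 148/181 = 0.81768.
Check on R: (117 − 18)/(139 − 18) = 0.8182 ✓

0.82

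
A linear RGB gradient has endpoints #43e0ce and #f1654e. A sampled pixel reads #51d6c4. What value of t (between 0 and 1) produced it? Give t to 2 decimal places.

0.08

Invert the lerp on the R channel (largest span, 174): t = (81 − 67) / (241 − 67) = 14/174 = 0.08046.
Check on G: (214 − 224)/(101 − 224) = 0.0813 ✓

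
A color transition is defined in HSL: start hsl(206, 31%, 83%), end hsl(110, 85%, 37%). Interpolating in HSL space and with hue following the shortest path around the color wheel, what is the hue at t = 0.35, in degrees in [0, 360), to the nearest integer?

172

Hue arc: Δh = 110 − 206 = -96° (|Δh| ≤ 180, already the shorter path).
H = 206 + 0.35 × (-96) = 172.4 → 172°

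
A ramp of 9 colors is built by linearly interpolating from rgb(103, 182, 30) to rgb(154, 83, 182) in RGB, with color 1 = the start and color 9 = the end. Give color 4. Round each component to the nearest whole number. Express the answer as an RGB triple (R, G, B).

(122, 145, 87)

With 9 swatches and endpoints inclusive, swatch 4 sits at t = (4 − 1)/(9 − 1) = 3/8 ≈ 0.375.
R = 103 + 0.375 × (154 − 103) = 122.125 → 122
G = 182 + 0.375 × (83 − 182) = 144.875 → 145
B = 30 + 0.375 × (182 − 30) = 87 → 87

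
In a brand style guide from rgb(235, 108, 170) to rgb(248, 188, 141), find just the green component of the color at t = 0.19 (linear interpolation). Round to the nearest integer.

123

G = 108 + 0.19 × (188 − 108) = 123.2 → 123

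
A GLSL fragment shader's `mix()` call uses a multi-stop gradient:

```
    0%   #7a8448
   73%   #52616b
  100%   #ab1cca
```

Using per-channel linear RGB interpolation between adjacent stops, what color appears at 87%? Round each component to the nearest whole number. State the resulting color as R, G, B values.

(128, 61, 156)

87% lies between the 73% and 100% stops, so the local fraction is t = (87 − 73)/(100 − 73) = 14/27 ≈ 0.5185.
#52616b → (82, 97, 107); #ab1cca → (171, 28, 202).
R = 82 + 0.5185 × (171 − 82) = 128.147 → 128
G = 97 + 0.5185 × (28 − 97) = 61.224 → 61
B = 107 + 0.5185 × (202 − 107) = 156.257 → 156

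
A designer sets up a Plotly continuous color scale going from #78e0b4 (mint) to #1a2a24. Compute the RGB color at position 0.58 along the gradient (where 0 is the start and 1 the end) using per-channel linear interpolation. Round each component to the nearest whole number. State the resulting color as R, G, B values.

(65, 118, 96)

#78e0b4 → (120, 224, 180); #1a2a24 → (26, 42, 36).
R = 120 + 0.58 × (26 − 120) = 120 + 0.58 × -94 = 65.48 → 65
G = 224 + 0.58 × (42 − 224) = 224 + 0.58 × -182 = 118.44 → 118
B = 180 + 0.58 × (36 − 180) = 180 + 0.58 × -144 = 96.48 → 96
So the blended color is (65, 118, 96), about #417660.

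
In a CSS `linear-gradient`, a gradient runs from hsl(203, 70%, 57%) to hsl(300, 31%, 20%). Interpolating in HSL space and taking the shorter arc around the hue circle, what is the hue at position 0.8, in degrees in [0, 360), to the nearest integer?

281

Hue arc: Δh = 300 − 203 = 97° (|Δh| ≤ 180, already the shorter path).
H = 203 + 0.8 × (97) = 280.6 → 281°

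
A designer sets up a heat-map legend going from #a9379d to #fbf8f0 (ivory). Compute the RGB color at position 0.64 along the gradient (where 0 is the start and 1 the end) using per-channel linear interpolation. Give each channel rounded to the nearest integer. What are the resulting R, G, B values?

(221, 179, 210)

#a9379d → (169, 55, 157); #fbf8f0 → (251, 248, 240).
R = 169 + 0.64 × (251 − 169) = 169 + 0.64 × 82 = 221.48 → 221
G = 55 + 0.64 × (248 − 55) = 55 + 0.64 × 193 = 178.52 → 179
B = 157 + 0.64 × (240 − 157) = 157 + 0.64 × 83 = 210.12 → 210
So the blended color is (221, 179, 210), about #ddb3d2.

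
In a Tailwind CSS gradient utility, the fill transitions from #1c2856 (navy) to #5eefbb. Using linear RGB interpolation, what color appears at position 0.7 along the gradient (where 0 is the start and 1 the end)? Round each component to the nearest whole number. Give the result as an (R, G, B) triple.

#1c2856 → (28, 40, 86); #5eefbb → (94, 239, 187).
R = 28 + 0.7 × (94 − 28) = 28 + 0.7 × 66 = 74.2 → 74
G = 40 + 0.7 × (239 − 40) = 40 + 0.7 × 199 = 179.3 → 179
B = 86 + 0.7 × (187 − 86) = 86 + 0.7 × 101 = 156.7 → 157

(74, 179, 157)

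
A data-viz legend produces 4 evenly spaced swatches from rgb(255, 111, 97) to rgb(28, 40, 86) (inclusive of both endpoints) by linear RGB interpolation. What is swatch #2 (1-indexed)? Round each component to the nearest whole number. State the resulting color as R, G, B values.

With 4 swatches and endpoints inclusive, swatch 2 sits at t = (2 − 1)/(4 − 1) = 1/3 ≈ 0.3333.
R = 255 + 0.3333 × (28 − 255) = 179.341 → 179
G = 111 + 0.3333 × (40 − 111) = 87.336 → 87
B = 97 + 0.3333 × (86 − 97) = 93.334 → 93

(179, 87, 93)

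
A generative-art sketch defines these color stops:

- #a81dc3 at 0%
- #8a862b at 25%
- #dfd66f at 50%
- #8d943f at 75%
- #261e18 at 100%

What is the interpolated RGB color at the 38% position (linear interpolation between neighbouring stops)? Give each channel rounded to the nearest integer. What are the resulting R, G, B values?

(182, 176, 78)

38% lies between the 25% and 50% stops, so the local fraction is t = (38 − 25)/(50 − 25) = 13/25 ≈ 0.52.
#8a862b → (138, 134, 43); #dfd66f → (223, 214, 111).
R = 138 + 0.52 × (223 − 138) = 182.2 → 182
G = 134 + 0.52 × (214 − 134) = 175.6 → 176
B = 43 + 0.52 × (111 − 43) = 78.36 → 78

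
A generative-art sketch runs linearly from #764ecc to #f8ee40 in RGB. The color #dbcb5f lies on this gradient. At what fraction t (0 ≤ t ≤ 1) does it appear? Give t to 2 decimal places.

Invert the lerp on the G channel (largest span, 160): t = (203 − 78) / (238 − 78) = 125/160 = 0.78125.
Check on R: (219 − 118)/(248 − 118) = 0.7769 ✓

0.78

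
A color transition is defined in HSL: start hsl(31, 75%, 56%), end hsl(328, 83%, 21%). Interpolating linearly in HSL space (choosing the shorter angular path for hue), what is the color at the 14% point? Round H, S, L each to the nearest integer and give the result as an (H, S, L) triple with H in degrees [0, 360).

Hue: 328 − 31 = 297°, but |297| > 180 so the shorter arc goes the other way: Δh = 297 − 360 = -63°.
H = 31 + 0.14 × (-63) = 22.18 → 22°
S = 75 + 0.14 × (83 − 75) = 76.12 → 76%
L = 56 + 0.14 × (21 − 56) = 51.1 → 51%

(22, 76, 51)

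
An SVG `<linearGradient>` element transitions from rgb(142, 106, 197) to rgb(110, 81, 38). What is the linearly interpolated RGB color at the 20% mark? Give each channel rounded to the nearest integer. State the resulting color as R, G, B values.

(136, 101, 165)

20% corresponds to t = 0.2.
R = 142 + 0.2 × (110 − 142) = 142 + 0.2 × -32 = 135.6 → 136
G = 106 + 0.2 × (81 − 106) = 106 + 0.2 × -25 = 101 → 101
B = 197 + 0.2 × (38 − 197) = 197 + 0.2 × -159 = 165.2 → 165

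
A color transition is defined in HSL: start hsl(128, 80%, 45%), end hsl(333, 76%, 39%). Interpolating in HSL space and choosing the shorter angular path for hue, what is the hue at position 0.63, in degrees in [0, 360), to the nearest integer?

Hue: 333 − 128 = 205°, but |205| > 180 so the shorter arc goes the other way: Δh = 205 − 360 = -155°.
H = 128 + 0.63 × (-155) = 30.35 → 30°

30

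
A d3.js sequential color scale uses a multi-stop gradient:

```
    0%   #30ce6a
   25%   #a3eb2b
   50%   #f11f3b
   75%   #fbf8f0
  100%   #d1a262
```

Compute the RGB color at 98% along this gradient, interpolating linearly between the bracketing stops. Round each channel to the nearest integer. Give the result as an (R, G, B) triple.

98% lies between the 75% and 100% stops, so the local fraction is t = (98 − 75)/(100 − 75) = 23/25 ≈ 0.92.
#fbf8f0 → (251, 248, 240); #d1a262 → (209, 162, 98).
R = 251 + 0.92 × (209 − 251) = 212.36 → 212
G = 248 + 0.92 × (162 − 248) = 168.88 → 169
B = 240 + 0.92 × (98 − 240) = 109.36 → 109

(212, 169, 109)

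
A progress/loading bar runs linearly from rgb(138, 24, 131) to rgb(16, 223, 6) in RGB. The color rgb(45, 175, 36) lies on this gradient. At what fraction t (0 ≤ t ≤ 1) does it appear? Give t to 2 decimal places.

0.76

Invert the lerp on the G channel (largest span, 199): t = (175 − 24) / (223 − 24) = 151/199 = 0.75879.
Check on R: (45 − 138)/(16 − 138) = 0.7623 ✓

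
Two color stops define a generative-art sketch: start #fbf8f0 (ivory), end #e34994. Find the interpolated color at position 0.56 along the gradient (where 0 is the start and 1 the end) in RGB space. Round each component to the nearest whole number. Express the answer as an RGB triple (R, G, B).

(238, 150, 188)

#fbf8f0 → (251, 248, 240); #e34994 → (227, 73, 148).
R = 251 + 0.56 × (227 − 251) = 251 + 0.56 × -24 = 237.56 → 238
G = 248 + 0.56 × (73 − 248) = 248 + 0.56 × -175 = 150 → 150
B = 240 + 0.56 × (148 − 240) = 240 + 0.56 × -92 = 188.48 → 188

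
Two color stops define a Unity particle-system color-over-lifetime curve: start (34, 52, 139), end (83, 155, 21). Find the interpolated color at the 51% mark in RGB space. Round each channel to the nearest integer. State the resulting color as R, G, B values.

51% corresponds to t = 0.51.
R = 34 + 0.51 × (83 − 34) = 34 + 0.51 × 49 = 58.99 → 59
G = 52 + 0.51 × (155 − 52) = 52 + 0.51 × 103 = 104.53 → 105
B = 139 + 0.51 × (21 − 139) = 139 + 0.51 × -118 = 78.82 → 79
So the blended color is (59, 105, 79), about #3b694f.

(59, 105, 79)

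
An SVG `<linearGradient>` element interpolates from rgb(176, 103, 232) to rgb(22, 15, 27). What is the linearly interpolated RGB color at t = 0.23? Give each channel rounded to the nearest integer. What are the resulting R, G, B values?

R = 176 + 0.23 × (22 − 176) = 176 + 0.23 × -154 = 140.58 → 141
G = 103 + 0.23 × (15 − 103) = 103 + 0.23 × -88 = 82.76 → 83
B = 232 + 0.23 × (27 − 232) = 232 + 0.23 × -205 = 184.85 → 185
So the blended color is (141, 83, 185), about #8d53b9.

(141, 83, 185)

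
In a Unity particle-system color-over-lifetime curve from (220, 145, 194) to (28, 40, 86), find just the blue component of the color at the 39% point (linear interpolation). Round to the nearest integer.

152

B = 194 + 0.39 × (86 − 194) = 151.88 → 152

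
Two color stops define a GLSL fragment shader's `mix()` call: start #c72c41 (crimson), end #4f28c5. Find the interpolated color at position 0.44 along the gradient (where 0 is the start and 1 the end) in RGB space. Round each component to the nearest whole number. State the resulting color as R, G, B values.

(146, 42, 123)

#c72c41 → (199, 44, 65); #4f28c5 → (79, 40, 197).
R = 199 + 0.44 × (79 − 199) = 199 + 0.44 × -120 = 146.2 → 146
G = 44 + 0.44 × (40 − 44) = 44 + 0.44 × -4 = 42.24 → 42
B = 65 + 0.44 × (197 − 65) = 65 + 0.44 × 132 = 123.08 → 123
So the blended color is (146, 42, 123), about #922a7b.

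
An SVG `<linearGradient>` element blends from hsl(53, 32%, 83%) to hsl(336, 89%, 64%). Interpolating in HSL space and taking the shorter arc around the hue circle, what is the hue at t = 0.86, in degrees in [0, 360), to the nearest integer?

347

Hue: 336 − 53 = 283°, but |283| > 180 so the shorter arc goes the other way: Δh = 283 − 360 = -77°.
H = 53 + 0.86 × (-77) = -13.22 → -13 → -13 mod 360 = 347°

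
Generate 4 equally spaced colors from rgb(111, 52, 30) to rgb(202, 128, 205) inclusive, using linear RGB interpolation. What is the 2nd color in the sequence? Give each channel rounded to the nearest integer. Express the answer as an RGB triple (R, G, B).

With 4 swatches and endpoints inclusive, swatch 2 sits at t = (2 − 1)/(4 − 1) = 1/3 ≈ 0.3333.
R = 111 + 0.3333 × (202 − 111) = 141.33 → 141
G = 52 + 0.3333 × (128 − 52) = 77.331 → 77
B = 30 + 0.3333 × (205 − 30) = 88.328 → 88

(141, 77, 88)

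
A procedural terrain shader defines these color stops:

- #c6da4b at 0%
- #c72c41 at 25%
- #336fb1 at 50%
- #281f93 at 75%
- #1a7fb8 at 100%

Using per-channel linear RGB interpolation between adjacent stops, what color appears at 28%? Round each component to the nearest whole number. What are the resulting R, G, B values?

28% lies between the 25% and 50% stops, so the local fraction is t = (28 − 25)/(50 − 25) = 3/25 ≈ 0.12.
#c72c41 → (199, 44, 65); #336fb1 → (51, 111, 177).
R = 199 + 0.12 × (51 − 199) = 181.24 → 181
G = 44 + 0.12 × (111 − 44) = 52.04 → 52
B = 65 + 0.12 × (177 − 65) = 78.44 → 78

(181, 52, 78)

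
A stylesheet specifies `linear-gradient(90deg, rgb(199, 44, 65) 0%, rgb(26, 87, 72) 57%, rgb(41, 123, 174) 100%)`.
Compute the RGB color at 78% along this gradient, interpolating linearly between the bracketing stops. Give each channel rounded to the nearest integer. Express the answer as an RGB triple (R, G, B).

78% lies between the 57% and 100% stops, so the local fraction is t = (78 − 57)/(100 − 57) = 21/43 ≈ 0.4884.
R = 26 + 0.4884 × (41 − 26) = 33.326 → 33
G = 87 + 0.4884 × (123 − 87) = 104.582 → 105
B = 72 + 0.4884 × (174 − 72) = 121.817 → 122

(33, 105, 122)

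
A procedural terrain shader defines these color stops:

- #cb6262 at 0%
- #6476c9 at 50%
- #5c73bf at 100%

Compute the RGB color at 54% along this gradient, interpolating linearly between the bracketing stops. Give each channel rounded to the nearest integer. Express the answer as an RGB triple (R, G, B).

(99, 118, 200)

54% lies between the 50% and 100% stops, so the local fraction is t = (54 − 50)/(100 − 50) = 4/50 ≈ 0.08.
#6476c9 → (100, 118, 201); #5c73bf → (92, 115, 191).
R = 100 + 0.08 × (92 − 100) = 99.36 → 99
G = 118 + 0.08 × (115 − 118) = 117.76 → 118
B = 201 + 0.08 × (191 − 201) = 200.2 → 200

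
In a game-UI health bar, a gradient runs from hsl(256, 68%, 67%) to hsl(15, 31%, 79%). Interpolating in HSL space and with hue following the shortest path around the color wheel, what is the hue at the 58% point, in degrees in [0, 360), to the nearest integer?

325

Hue: 15 − 256 = -241°, but |-241| > 180 so the shorter arc goes the other way: Δh = -241 + 360 = 119°.
H = 256 + 0.58 × (119) = 325.02 → 325°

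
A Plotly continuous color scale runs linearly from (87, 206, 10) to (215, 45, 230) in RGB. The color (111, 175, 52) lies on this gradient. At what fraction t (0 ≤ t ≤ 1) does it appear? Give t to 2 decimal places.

Invert the lerp on the B channel (largest span, 220): t = (52 − 10) / (230 − 10) = 42/220 = 0.19091.
Check on R: (111 − 87)/(215 − 87) = 0.1875 ✓

0.19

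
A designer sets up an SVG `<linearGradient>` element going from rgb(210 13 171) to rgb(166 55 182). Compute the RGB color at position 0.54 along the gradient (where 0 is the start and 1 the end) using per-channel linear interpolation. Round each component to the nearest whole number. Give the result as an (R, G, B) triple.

(186, 36, 177)

R = 210 + 0.54 × (166 − 210) = 210 + 0.54 × -44 = 186.24 → 186
G = 13 + 0.54 × (55 − 13) = 13 + 0.54 × 42 = 35.68 → 36
B = 171 + 0.54 × (182 − 171) = 171 + 0.54 × 11 = 176.94 → 177
So the blended color is (186, 36, 177), about #ba24b1.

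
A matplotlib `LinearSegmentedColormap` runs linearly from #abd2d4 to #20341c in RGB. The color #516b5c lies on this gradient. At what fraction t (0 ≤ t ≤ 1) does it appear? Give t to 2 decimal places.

0.65

Invert the lerp on the B channel (largest span, 184): t = (92 − 212) / (28 − 212) = -120/-184 = 0.65217.
Check on R: (81 − 171)/(32 − 171) = 0.6475 ✓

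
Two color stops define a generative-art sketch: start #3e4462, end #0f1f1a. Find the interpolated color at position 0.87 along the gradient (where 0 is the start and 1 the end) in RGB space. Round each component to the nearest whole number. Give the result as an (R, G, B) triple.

#3e4462 → (62, 68, 98); #0f1f1a → (15, 31, 26).
R = 62 + 0.87 × (15 − 62) = 62 + 0.87 × -47 = 21.11 → 21
G = 68 + 0.87 × (31 − 68) = 68 + 0.87 × -37 = 35.81 → 36
B = 98 + 0.87 × (26 − 98) = 98 + 0.87 × -72 = 35.36 → 35
So the blended color is (21, 36, 35), about #152423.

(21, 36, 35)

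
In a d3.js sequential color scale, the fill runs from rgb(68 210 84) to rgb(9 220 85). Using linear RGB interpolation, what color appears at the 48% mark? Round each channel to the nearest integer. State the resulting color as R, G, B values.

(40, 215, 84)

48% corresponds to t = 0.48.
R = 68 + 0.48 × (9 − 68) = 68 + 0.48 × -59 = 39.68 → 40
G = 210 + 0.48 × (220 − 210) = 210 + 0.48 × 10 = 214.8 → 215
B = 84 + 0.48 × (85 − 84) = 84 + 0.48 × 1 = 84.48 → 84
So the blended color is (40, 215, 84), about #28d754.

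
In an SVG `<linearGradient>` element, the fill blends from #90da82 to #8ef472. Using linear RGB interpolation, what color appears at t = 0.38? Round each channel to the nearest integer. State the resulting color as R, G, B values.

(143, 228, 124)

#90da82 → (144, 218, 130); #8ef472 → (142, 244, 114).
R = 144 + 0.38 × (142 − 144) = 144 + 0.38 × -2 = 143.24 → 143
G = 218 + 0.38 × (244 − 218) = 218 + 0.38 × 26 = 227.88 → 228
B = 130 + 0.38 × (114 − 130) = 130 + 0.38 × -16 = 123.92 → 124
So the blended color is (143, 228, 124), about #8fe47c.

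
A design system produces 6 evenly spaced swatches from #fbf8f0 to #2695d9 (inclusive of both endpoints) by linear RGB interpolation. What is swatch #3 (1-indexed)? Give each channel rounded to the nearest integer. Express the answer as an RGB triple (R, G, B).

With 6 swatches and endpoints inclusive, swatch 3 sits at t = (3 − 1)/(6 − 1) = 2/5 ≈ 0.4.
#fbf8f0 → (251, 248, 240); #2695d9 → (38, 149, 217).
R = 251 + 0.4 × (38 − 251) = 165.8 → 166
G = 248 + 0.4 × (149 − 248) = 208.4 → 208
B = 240 + 0.4 × (217 − 240) = 230.8 → 231

(166, 208, 231)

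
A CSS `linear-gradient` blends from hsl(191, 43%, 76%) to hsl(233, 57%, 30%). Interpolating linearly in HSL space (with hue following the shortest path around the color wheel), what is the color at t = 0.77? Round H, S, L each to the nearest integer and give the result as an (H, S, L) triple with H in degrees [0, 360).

(223, 54, 41)

Hue arc: Δh = 233 − 191 = 42° (|Δh| ≤ 180, already the shorter path).
H = 191 + 0.77 × (42) = 223.34 → 223°
S = 43 + 0.77 × (57 − 43) = 53.78 → 54%
L = 76 + 0.77 × (30 − 76) = 40.58 → 41%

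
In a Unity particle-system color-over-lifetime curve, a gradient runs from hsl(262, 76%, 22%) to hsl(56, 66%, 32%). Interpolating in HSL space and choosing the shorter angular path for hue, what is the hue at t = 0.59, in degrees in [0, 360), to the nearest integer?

353

Hue: 56 − 262 = -206°, but |-206| > 180 so the shorter arc goes the other way: Δh = -206 + 360 = 154°.
H = 262 + 0.59 × (154) = 352.86 → 353°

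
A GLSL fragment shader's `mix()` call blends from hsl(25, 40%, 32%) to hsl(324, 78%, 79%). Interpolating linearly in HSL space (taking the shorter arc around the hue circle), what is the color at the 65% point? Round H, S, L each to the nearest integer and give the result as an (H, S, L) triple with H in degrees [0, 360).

(345, 65, 63)

Hue: 324 − 25 = 299°, but |299| > 180 so the shorter arc goes the other way: Δh = 299 − 360 = -61°.
H = 25 + 0.65 × (-61) = -14.65 → -15 → -15 mod 360 = 345°
S = 40 + 0.65 × (78 − 40) = 64.7 → 65%
L = 32 + 0.65 × (79 − 32) = 62.55 → 63%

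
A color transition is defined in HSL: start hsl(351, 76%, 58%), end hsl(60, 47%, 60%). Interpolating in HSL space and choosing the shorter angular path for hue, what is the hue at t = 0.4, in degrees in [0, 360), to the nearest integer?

Hue: 60 − 351 = -291°, but |-291| > 180 so the shorter arc goes the other way: Δh = -291 + 360 = 69°.
H = 351 + 0.4 × (69) = 378.6 → 379 → 379 mod 360 = 19°

19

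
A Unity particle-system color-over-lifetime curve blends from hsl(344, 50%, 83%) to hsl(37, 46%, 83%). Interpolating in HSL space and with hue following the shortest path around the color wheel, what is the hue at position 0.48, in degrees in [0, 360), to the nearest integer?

Hue: 37 − 344 = -307°, but |-307| > 180 so the shorter arc goes the other way: Δh = -307 + 360 = 53°.
H = 344 + 0.48 × (53) = 369.44 → 369 → 369 mod 360 = 9°

9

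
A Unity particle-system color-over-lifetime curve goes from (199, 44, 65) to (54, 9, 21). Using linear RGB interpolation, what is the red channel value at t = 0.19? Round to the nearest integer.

R = 199 + 0.19 × (54 − 199) = 171.45 → 171

171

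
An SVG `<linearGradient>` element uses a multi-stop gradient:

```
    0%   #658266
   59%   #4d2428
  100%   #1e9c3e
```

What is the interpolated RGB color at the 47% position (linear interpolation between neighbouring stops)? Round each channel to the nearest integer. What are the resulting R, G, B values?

(82, 55, 53)

47% lies between the 0% and 59% stops, so the local fraction is t = (47 − 0)/(59 − 0) = 47/59 ≈ 0.7966.
#658266 → (101, 130, 102); #4d2428 → (77, 36, 40).
R = 101 + 0.7966 × (77 − 101) = 81.882 → 82
G = 130 + 0.7966 × (36 − 130) = 55.12 → 55
B = 102 + 0.7966 × (40 − 102) = 52.611 → 53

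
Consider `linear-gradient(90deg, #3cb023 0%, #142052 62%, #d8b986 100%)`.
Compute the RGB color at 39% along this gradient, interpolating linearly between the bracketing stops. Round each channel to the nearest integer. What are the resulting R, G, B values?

39% lies between the 0% and 62% stops, so the local fraction is t = (39 − 0)/(62 − 0) = 39/62 ≈ 0.629.
#3cb023 → (60, 176, 35); #142052 → (20, 32, 82).
R = 60 + 0.629 × (20 − 60) = 34.84 → 35
G = 176 + 0.629 × (32 − 176) = 85.424 → 85
B = 35 + 0.629 × (82 − 35) = 64.563 → 65

(35, 85, 65)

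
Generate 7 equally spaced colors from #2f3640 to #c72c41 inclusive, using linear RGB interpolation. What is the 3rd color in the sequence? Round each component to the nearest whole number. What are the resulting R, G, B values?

With 7 swatches and endpoints inclusive, swatch 3 sits at t = (3 − 1)/(7 − 1) = 2/6 ≈ 0.3333.
#2f3640 → (47, 54, 64); #c72c41 → (199, 44, 65).
R = 47 + 0.3333 × (199 − 47) = 97.662 → 98
G = 54 + 0.3333 × (44 − 54) = 50.667 → 51
B = 64 + 0.3333 × (65 − 64) = 64.333 → 64

(98, 51, 64)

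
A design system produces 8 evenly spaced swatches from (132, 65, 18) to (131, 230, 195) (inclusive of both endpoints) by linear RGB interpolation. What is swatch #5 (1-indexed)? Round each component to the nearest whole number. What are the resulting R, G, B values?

(131, 159, 119)

With 8 swatches and endpoints inclusive, swatch 5 sits at t = (5 − 1)/(8 − 1) = 4/7 ≈ 0.5714.
R = 132 + 0.5714 × (131 − 132) = 131.429 → 131
G = 65 + 0.5714 × (230 − 65) = 159.281 → 159
B = 18 + 0.5714 × (195 − 18) = 119.138 → 119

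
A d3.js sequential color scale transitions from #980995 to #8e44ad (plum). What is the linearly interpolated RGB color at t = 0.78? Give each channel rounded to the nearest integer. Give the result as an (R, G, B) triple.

(144, 55, 168)

#980995 → (152, 9, 149); #8e44ad → (142, 68, 173).
R = 152 + 0.78 × (142 − 152) = 152 + 0.78 × -10 = 144.2 → 144
G = 9 + 0.78 × (68 − 9) = 9 + 0.78 × 59 = 55.02 → 55
B = 149 + 0.78 × (173 − 149) = 149 + 0.78 × 24 = 167.72 → 168
So the blended color is (144, 55, 168), about #9037a8.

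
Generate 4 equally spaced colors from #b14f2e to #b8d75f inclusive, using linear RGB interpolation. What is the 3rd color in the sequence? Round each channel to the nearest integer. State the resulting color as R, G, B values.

With 4 swatches and endpoints inclusive, swatch 3 sits at t = (3 − 1)/(4 − 1) = 2/3 ≈ 0.6667.
#b14f2e → (177, 79, 46); #b8d75f → (184, 215, 95).
R = 177 + 0.6667 × (184 − 177) = 181.667 → 182
G = 79 + 0.6667 × (215 − 79) = 169.671 → 170
B = 46 + 0.6667 × (95 − 46) = 78.668 → 79

(182, 170, 79)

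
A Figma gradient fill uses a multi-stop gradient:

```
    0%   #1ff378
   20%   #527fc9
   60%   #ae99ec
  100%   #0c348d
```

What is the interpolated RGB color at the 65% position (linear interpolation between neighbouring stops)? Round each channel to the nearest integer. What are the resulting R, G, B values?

(154, 140, 224)

65% lies between the 60% and 100% stops, so the local fraction is t = (65 − 60)/(100 − 60) = 5/40 ≈ 0.125.
#ae99ec → (174, 153, 236); #0c348d → (12, 52, 141).
R = 174 + 0.125 × (12 − 174) = 153.75 → 154
G = 153 + 0.125 × (52 − 153) = 140.375 → 140
B = 236 + 0.125 × (141 − 236) = 224.125 → 224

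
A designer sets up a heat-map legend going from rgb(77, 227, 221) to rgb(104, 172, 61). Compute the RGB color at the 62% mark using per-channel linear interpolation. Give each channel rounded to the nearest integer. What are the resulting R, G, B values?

62% corresponds to t = 0.62.
R = 77 + 0.62 × (104 − 77) = 77 + 0.62 × 27 = 93.74 → 94
G = 227 + 0.62 × (172 − 227) = 227 + 0.62 × -55 = 192.9 → 193
B = 221 + 0.62 × (61 − 221) = 221 + 0.62 × -160 = 121.8 → 122
So the blended color is (94, 193, 122), about #5ec17a.

(94, 193, 122)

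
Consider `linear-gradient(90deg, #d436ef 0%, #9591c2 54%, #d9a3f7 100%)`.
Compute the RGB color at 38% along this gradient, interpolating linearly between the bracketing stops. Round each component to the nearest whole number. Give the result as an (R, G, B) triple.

38% lies between the 0% and 54% stops, so the local fraction is t = (38 − 0)/(54 − 0) = 38/54 ≈ 0.7037.
#d436ef → (212, 54, 239); #9591c2 → (149, 145, 194).
R = 212 + 0.7037 × (149 − 212) = 167.667 → 168
G = 54 + 0.7037 × (145 − 54) = 118.037 → 118
B = 239 + 0.7037 × (194 − 239) = 207.334 → 207

(168, 118, 207)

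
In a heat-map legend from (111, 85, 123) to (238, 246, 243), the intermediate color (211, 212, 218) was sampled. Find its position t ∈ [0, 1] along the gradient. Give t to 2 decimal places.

Invert the lerp on the G channel (largest span, 161): t = (212 − 85) / (246 − 85) = 127/161 = 0.78882.
Check on R: (211 − 111)/(238 − 111) = 0.7874 ✓

0.79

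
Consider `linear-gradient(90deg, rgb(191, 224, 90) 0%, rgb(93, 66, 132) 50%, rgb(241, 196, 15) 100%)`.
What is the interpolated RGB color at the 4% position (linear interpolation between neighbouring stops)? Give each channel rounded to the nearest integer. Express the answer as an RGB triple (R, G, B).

4% lies between the 0% and 50% stops, so the local fraction is t = (4 − 0)/(50 − 0) = 4/50 ≈ 0.08.
R = 191 + 0.08 × (93 − 191) = 183.16 → 183
G = 224 + 0.08 × (66 − 224) = 211.36 → 211
B = 90 + 0.08 × (132 − 90) = 93.36 → 93

(183, 211, 93)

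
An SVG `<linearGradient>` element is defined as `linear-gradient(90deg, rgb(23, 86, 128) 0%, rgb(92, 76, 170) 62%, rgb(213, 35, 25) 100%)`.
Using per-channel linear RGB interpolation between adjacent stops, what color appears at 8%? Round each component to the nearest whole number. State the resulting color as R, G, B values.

8% lies between the 0% and 62% stops, so the local fraction is t = (8 − 0)/(62 − 0) = 8/62 ≈ 0.129.
R = 23 + 0.129 × (92 − 23) = 31.901 → 32
G = 86 + 0.129 × (76 − 86) = 84.71 → 85
B = 128 + 0.129 × (170 − 128) = 133.418 → 133

(32, 85, 133)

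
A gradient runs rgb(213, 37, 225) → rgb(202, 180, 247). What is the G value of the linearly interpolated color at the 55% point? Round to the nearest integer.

G = 37 + 0.55 × (180 − 37) = 115.65 → 116

116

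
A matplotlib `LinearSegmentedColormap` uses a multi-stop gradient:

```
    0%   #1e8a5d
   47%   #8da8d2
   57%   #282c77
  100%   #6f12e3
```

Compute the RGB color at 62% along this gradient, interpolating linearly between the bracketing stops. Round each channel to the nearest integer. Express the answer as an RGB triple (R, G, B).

62% lies between the 57% and 100% stops, so the local fraction is t = (62 − 57)/(100 − 57) = 5/43 ≈ 0.1163.
#282c77 → (40, 44, 119); #6f12e3 → (111, 18, 227).
R = 40 + 0.1163 × (111 − 40) = 48.257 → 48
G = 44 + 0.1163 × (18 − 44) = 40.976 → 41
B = 119 + 0.1163 × (227 − 119) = 131.56 → 132

(48, 41, 132)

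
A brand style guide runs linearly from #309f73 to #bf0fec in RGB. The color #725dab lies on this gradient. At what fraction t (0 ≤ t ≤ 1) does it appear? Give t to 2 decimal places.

0.46

Invert the lerp on the G channel (largest span, 144): t = (93 − 159) / (15 − 159) = -66/-144 = 0.45833.
Check on R: (114 − 48)/(191 − 48) = 0.4615 ✓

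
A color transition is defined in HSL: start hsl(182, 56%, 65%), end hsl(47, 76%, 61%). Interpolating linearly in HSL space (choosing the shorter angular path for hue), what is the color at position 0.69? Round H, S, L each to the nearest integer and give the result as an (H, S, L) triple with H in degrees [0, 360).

(89, 70, 62)

Hue arc: Δh = 47 − 182 = -135° (|Δh| ≤ 180, already the shorter path).
H = 182 + 0.69 × (-135) = 88.85 → 89°
S = 56 + 0.69 × (76 − 56) = 69.8 → 70%
L = 65 + 0.69 × (61 − 65) = 62.24 → 62%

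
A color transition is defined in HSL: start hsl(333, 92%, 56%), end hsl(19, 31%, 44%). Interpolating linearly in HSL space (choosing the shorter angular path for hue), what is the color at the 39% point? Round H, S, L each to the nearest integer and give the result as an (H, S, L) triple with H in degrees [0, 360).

(351, 68, 51)

Hue: 19 − 333 = -314°, but |-314| > 180 so the shorter arc goes the other way: Δh = -314 + 360 = 46°.
H = 333 + 0.39 × (46) = 350.94 → 351°
S = 92 + 0.39 × (31 − 92) = 68.21 → 68%
L = 56 + 0.39 × (44 − 56) = 51.32 → 51%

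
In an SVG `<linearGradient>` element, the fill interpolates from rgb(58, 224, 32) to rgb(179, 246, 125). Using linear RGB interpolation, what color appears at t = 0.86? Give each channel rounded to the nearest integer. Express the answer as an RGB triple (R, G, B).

(162, 243, 112)

R = 58 + 0.86 × (179 − 58) = 58 + 0.86 × 121 = 162.06 → 162
G = 224 + 0.86 × (246 − 224) = 224 + 0.86 × 22 = 242.92 → 243
B = 32 + 0.86 × (125 − 32) = 32 + 0.86 × 93 = 111.98 → 112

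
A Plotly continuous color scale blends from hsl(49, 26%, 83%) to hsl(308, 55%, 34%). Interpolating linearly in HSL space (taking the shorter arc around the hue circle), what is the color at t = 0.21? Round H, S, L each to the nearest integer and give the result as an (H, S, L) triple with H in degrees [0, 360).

Hue: 308 − 49 = 259°, but |259| > 180 so the shorter arc goes the other way: Δh = 259 − 360 = -101°.
H = 49 + 0.21 × (-101) = 27.79 → 28°
S = 26 + 0.21 × (55 − 26) = 32.09 → 32%
L = 83 + 0.21 × (34 − 83) = 72.71 → 73%

(28, 32, 73)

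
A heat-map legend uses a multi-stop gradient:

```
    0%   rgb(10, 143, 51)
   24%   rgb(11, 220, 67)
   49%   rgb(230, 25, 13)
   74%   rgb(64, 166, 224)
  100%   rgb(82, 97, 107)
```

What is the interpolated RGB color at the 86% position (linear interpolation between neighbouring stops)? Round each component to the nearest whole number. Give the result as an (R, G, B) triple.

(72, 134, 170)

86% lies between the 74% and 100% stops, so the local fraction is t = (86 − 74)/(100 − 74) = 12/26 ≈ 0.4615.
R = 64 + 0.4615 × (82 − 64) = 72.307 → 72
G = 166 + 0.4615 × (97 − 166) = 134.156 → 134
B = 224 + 0.4615 × (107 − 224) = 170.005 → 170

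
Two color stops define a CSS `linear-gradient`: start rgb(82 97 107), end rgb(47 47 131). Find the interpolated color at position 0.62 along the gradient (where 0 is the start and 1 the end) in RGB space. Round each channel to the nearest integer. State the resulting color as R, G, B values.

R = 82 + 0.62 × (47 − 82) = 82 + 0.62 × -35 = 60.3 → 60
G = 97 + 0.62 × (47 − 97) = 97 + 0.62 × -50 = 66 → 66
B = 107 + 0.62 × (131 − 107) = 107 + 0.62 × 24 = 121.88 → 122
So the blended color is (60, 66, 122), about #3c427a.

(60, 66, 122)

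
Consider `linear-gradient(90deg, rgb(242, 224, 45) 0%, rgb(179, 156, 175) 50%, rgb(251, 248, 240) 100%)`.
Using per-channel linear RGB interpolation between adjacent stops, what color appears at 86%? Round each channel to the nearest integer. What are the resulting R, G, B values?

(231, 222, 222)

86% lies between the 50% and 100% stops, so the local fraction is t = (86 − 50)/(100 − 50) = 36/50 ≈ 0.72.
R = 179 + 0.72 × (251 − 179) = 230.84 → 231
G = 156 + 0.72 × (248 − 156) = 222.24 → 222
B = 175 + 0.72 × (240 − 175) = 221.8 → 222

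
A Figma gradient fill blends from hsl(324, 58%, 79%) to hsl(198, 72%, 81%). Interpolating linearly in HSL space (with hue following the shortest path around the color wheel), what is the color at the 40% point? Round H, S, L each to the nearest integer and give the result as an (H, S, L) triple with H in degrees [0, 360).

(274, 64, 80)

Hue arc: Δh = 198 − 324 = -126° (|Δh| ≤ 180, already the shorter path).
H = 324 + 0.4 × (-126) = 273.6 → 274°
S = 58 + 0.4 × (72 − 58) = 63.6 → 64%
L = 79 + 0.4 × (81 − 79) = 79.8 → 80%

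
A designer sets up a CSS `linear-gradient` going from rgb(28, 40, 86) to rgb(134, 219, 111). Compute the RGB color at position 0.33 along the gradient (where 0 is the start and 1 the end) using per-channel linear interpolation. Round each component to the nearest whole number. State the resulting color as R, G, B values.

(63, 99, 94)

R = 28 + 0.33 × (134 − 28) = 28 + 0.33 × 106 = 62.98 → 63
G = 40 + 0.33 × (219 − 40) = 40 + 0.33 × 179 = 99.07 → 99
B = 86 + 0.33 × (111 − 86) = 86 + 0.33 × 25 = 94.25 → 94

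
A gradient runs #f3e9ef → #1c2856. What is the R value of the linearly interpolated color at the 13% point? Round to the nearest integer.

215

R₁ = 243 (from #f3e9ef), R₂ = 28 (from #1c2856).
R = 243 + 0.13 × (28 − 243) = 215.05 → 215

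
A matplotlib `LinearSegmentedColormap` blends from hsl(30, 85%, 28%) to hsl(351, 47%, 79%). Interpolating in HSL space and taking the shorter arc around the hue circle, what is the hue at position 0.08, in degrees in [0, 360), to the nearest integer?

27

Hue: 351 − 30 = 321°, but |321| > 180 so the shorter arc goes the other way: Δh = 321 − 360 = -39°.
H = 30 + 0.08 × (-39) = 26.88 → 27°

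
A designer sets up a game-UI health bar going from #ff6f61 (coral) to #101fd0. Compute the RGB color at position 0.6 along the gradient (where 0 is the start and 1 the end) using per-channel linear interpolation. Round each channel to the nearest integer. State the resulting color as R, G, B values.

#ff6f61 → (255, 111, 97); #101fd0 → (16, 31, 208).
R = 255 + 0.6 × (16 − 255) = 255 + 0.6 × -239 = 111.6 → 112
G = 111 + 0.6 × (31 − 111) = 111 + 0.6 × -80 = 63 → 63
B = 97 + 0.6 × (208 − 97) = 97 + 0.6 × 111 = 163.6 → 164
So the blended color is (112, 63, 164), about #703fa4.

(112, 63, 164)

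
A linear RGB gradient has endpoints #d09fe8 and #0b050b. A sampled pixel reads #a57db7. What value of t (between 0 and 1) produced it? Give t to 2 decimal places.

0.22

Invert the lerp on the B channel (largest span, 221): t = (183 − 232) / (11 − 232) = -49/-221 = 0.22172.
Check on R: (165 − 208)/(11 − 208) = 0.2183 ✓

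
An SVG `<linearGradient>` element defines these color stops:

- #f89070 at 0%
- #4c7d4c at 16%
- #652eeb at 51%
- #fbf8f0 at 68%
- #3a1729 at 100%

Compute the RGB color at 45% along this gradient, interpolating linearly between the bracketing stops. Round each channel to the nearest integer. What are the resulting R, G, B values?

(97, 60, 208)

45% lies between the 16% and 51% stops, so the local fraction is t = (45 − 16)/(51 − 16) = 29/35 ≈ 0.8286.
#4c7d4c → (76, 125, 76); #652eeb → (101, 46, 235).
R = 76 + 0.8286 × (101 − 76) = 96.715 → 97
G = 125 + 0.8286 × (46 − 125) = 59.541 → 60
B = 76 + 0.8286 × (235 − 76) = 207.747 → 208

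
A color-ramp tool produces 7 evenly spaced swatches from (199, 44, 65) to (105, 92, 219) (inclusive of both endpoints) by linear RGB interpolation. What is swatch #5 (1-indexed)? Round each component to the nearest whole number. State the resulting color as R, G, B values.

With 7 swatches and endpoints inclusive, swatch 5 sits at t = (5 − 1)/(7 − 1) = 4/6 ≈ 0.6667.
R = 199 + 0.6667 × (105 − 199) = 136.33 → 136
G = 44 + 0.6667 × (92 − 44) = 76.002 → 76
B = 65 + 0.6667 × (219 − 65) = 167.672 → 168

(136, 76, 168)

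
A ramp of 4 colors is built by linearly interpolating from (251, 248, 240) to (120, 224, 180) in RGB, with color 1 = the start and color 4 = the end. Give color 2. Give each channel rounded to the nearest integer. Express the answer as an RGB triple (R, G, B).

(207, 240, 220)

With 4 swatches and endpoints inclusive, swatch 2 sits at t = (2 − 1)/(4 − 1) = 1/3 ≈ 0.3333.
R = 251 + 0.3333 × (120 − 251) = 207.338 → 207
G = 248 + 0.3333 × (224 − 248) = 240.001 → 240
B = 240 + 0.3333 × (180 − 240) = 220.002 → 220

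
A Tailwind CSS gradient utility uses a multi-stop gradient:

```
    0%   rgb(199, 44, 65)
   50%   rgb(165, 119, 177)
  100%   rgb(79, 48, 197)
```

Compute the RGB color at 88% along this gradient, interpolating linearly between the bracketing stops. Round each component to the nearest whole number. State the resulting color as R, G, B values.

(100, 65, 192)

88% lies between the 50% and 100% stops, so the local fraction is t = (88 − 50)/(100 − 50) = 38/50 ≈ 0.76.
R = 165 + 0.76 × (79 − 165) = 99.64 → 100
G = 119 + 0.76 × (48 − 119) = 65.04 → 65
B = 177 + 0.76 × (197 − 177) = 192.2 → 192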